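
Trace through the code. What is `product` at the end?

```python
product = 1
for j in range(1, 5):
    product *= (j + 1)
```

Let's trace through this code step by step.

Initialize: product = 1
Entering loop: for j in range(1, 5):

After execution: product = 120
120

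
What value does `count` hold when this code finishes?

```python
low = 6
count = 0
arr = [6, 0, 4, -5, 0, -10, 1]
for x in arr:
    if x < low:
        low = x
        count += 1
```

Let's trace through this code step by step.

Initialize: low = 6
Initialize: count = 0
Initialize: arr = [6, 0, 4, -5, 0, -10, 1]
Entering loop: for x in arr:

After execution: count = 3
3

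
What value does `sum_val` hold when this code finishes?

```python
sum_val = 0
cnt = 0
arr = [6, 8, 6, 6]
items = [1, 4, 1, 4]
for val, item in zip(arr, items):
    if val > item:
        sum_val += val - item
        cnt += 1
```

Let's trace through this code step by step.

Initialize: sum_val = 0
Initialize: cnt = 0
Initialize: arr = [6, 8, 6, 6]
Initialize: items = [1, 4, 1, 4]
Entering loop: for val, item in zip(arr, items):

After execution: sum_val = 16
16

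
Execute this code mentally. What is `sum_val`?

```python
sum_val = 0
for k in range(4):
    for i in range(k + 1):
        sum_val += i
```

Let's trace through this code step by step.

Initialize: sum_val = 0
Entering loop: for k in range(4):

After execution: sum_val = 10
10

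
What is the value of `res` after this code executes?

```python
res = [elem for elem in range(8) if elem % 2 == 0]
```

Let's trace through this code step by step.

Initialize: res = [elem for elem in range(8) if elem % 2 == 0]

After execution: res = [0, 2, 4, 6]
[0, 2, 4, 6]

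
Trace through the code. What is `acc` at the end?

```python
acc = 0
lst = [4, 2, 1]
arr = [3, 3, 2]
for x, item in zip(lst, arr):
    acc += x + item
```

Let's trace through this code step by step.

Initialize: acc = 0
Initialize: lst = [4, 2, 1]
Initialize: arr = [3, 3, 2]
Entering loop: for x, item in zip(lst, arr):

After execution: acc = 15
15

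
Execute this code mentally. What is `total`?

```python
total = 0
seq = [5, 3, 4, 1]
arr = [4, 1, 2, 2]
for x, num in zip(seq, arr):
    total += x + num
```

Let's trace through this code step by step.

Initialize: total = 0
Initialize: seq = [5, 3, 4, 1]
Initialize: arr = [4, 1, 2, 2]
Entering loop: for x, num in zip(seq, arr):

After execution: total = 22
22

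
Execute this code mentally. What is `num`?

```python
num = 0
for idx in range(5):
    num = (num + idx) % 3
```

Let's trace through this code step by step.

Initialize: num = 0
Entering loop: for idx in range(5):

After execution: num = 1
1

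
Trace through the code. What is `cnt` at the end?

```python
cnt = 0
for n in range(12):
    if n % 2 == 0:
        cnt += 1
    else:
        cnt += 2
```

Let's trace through this code step by step.

Initialize: cnt = 0
Entering loop: for n in range(12):

After execution: cnt = 18
18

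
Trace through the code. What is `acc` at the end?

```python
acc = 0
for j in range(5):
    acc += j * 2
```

Let's trace through this code step by step.

Initialize: acc = 0
Entering loop: for j in range(5):

After execution: acc = 20
20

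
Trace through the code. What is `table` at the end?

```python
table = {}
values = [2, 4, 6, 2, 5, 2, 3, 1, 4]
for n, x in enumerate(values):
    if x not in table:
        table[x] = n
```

Let's trace through this code step by step.

Initialize: table = {}
Initialize: values = [2, 4, 6, 2, 5, 2, 3, 1, 4]
Entering loop: for n, x in enumerate(values):

After execution: table = {2: 0, 4: 1, 6: 2, 5: 4, 3: 6, 1: 7}
{2: 0, 4: 1, 6: 2, 5: 4, 3: 6, 1: 7}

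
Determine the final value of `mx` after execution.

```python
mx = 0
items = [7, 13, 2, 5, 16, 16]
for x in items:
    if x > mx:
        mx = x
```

Let's trace through this code step by step.

Initialize: mx = 0
Initialize: items = [7, 13, 2, 5, 16, 16]
Entering loop: for x in items:

After execution: mx = 16
16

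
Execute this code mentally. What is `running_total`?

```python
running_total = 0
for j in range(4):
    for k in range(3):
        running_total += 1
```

Let's trace through this code step by step.

Initialize: running_total = 0
Entering loop: for j in range(4):

After execution: running_total = 12
12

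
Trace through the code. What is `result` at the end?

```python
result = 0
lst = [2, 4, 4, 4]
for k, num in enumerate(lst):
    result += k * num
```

Let's trace through this code step by step.

Initialize: result = 0
Initialize: lst = [2, 4, 4, 4]
Entering loop: for k, num in enumerate(lst):

After execution: result = 24
24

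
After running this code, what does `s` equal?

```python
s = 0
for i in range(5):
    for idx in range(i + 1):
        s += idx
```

Let's trace through this code step by step.

Initialize: s = 0
Entering loop: for i in range(5):

After execution: s = 20
20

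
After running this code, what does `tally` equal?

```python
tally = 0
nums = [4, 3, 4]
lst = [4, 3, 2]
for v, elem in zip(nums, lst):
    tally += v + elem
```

Let's trace through this code step by step.

Initialize: tally = 0
Initialize: nums = [4, 3, 4]
Initialize: lst = [4, 3, 2]
Entering loop: for v, elem in zip(nums, lst):

After execution: tally = 20
20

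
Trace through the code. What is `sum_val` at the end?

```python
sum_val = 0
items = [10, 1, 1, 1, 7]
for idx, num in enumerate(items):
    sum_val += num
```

Let's trace through this code step by step.

Initialize: sum_val = 0
Initialize: items = [10, 1, 1, 1, 7]
Entering loop: for idx, num in enumerate(items):

After execution: sum_val = 20
20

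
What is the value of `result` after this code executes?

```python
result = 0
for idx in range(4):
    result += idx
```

Let's trace through this code step by step.

Initialize: result = 0
Entering loop: for idx in range(4):

After execution: result = 6
6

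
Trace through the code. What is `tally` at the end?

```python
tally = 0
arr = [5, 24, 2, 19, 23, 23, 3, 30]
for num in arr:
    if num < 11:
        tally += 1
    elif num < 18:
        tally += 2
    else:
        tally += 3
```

Let's trace through this code step by step.

Initialize: tally = 0
Initialize: arr = [5, 24, 2, 19, 23, 23, 3, 30]
Entering loop: for num in arr:

After execution: tally = 18
18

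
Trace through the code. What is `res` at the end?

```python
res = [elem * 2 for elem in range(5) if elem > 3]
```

Let's trace through this code step by step.

Initialize: res = [elem * 2 for elem in range(5) if elem > 3]

After execution: res = [8]
[8]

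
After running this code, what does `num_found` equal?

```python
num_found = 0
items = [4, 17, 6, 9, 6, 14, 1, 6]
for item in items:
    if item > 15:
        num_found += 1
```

Let's trace through this code step by step.

Initialize: num_found = 0
Initialize: items = [4, 17, 6, 9, 6, 14, 1, 6]
Entering loop: for item in items:

After execution: num_found = 1
1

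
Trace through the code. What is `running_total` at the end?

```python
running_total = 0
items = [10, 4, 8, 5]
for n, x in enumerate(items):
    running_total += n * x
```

Let's trace through this code step by step.

Initialize: running_total = 0
Initialize: items = [10, 4, 8, 5]
Entering loop: for n, x in enumerate(items):

After execution: running_total = 35
35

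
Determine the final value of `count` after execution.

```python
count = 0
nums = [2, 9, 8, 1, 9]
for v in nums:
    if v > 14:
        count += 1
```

Let's trace through this code step by step.

Initialize: count = 0
Initialize: nums = [2, 9, 8, 1, 9]
Entering loop: for v in nums:

After execution: count = 0
0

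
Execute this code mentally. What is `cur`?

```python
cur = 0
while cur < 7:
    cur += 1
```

Let's trace through this code step by step.

Initialize: cur = 0
Entering loop: while cur < 7:

After execution: cur = 7
7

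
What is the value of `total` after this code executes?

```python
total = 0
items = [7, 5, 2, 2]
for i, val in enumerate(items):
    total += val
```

Let's trace through this code step by step.

Initialize: total = 0
Initialize: items = [7, 5, 2, 2]
Entering loop: for i, val in enumerate(items):

After execution: total = 16
16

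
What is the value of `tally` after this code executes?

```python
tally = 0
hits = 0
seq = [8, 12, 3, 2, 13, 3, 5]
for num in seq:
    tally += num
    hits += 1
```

Let's trace through this code step by step.

Initialize: tally = 0
Initialize: hits = 0
Initialize: seq = [8, 12, 3, 2, 13, 3, 5]
Entering loop: for num in seq:

After execution: tally = 46
46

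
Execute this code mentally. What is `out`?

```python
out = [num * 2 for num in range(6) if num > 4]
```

Let's trace through this code step by step.

Initialize: out = [num * 2 for num in range(6) if num > 4]

After execution: out = [10]
[10]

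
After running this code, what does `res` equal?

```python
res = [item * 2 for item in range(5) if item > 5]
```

Let's trace through this code step by step.

Initialize: res = [item * 2 for item in range(5) if item > 5]

After execution: res = []
[]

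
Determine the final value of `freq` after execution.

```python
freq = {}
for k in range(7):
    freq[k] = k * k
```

Let's trace through this code step by step.

Initialize: freq = {}
Entering loop: for k in range(7):

After execution: freq = {0: 0, 1: 1, 2: 4, 3: 9, 4: 16, 5: 25, 6: 36}
{0: 0, 1: 1, 2: 4, 3: 9, 4: 16, 5: 25, 6: 36}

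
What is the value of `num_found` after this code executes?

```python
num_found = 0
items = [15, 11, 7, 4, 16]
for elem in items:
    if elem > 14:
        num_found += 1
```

Let's trace through this code step by step.

Initialize: num_found = 0
Initialize: items = [15, 11, 7, 4, 16]
Entering loop: for elem in items:

After execution: num_found = 2
2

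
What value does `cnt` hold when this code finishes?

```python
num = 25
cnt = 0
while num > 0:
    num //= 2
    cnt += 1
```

Let's trace through this code step by step.

Initialize: num = 25
Initialize: cnt = 0
Entering loop: while num > 0:

After execution: cnt = 5
5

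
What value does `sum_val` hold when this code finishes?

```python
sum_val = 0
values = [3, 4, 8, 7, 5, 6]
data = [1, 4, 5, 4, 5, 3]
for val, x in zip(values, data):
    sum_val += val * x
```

Let's trace through this code step by step.

Initialize: sum_val = 0
Initialize: values = [3, 4, 8, 7, 5, 6]
Initialize: data = [1, 4, 5, 4, 5, 3]
Entering loop: for val, x in zip(values, data):

After execution: sum_val = 130
130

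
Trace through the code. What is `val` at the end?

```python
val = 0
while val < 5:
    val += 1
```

Let's trace through this code step by step.

Initialize: val = 0
Entering loop: while val < 5:

After execution: val = 5
5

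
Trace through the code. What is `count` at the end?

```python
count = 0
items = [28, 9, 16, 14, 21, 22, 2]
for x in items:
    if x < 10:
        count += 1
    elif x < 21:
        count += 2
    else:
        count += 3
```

Let's trace through this code step by step.

Initialize: count = 0
Initialize: items = [28, 9, 16, 14, 21, 22, 2]
Entering loop: for x in items:

After execution: count = 15
15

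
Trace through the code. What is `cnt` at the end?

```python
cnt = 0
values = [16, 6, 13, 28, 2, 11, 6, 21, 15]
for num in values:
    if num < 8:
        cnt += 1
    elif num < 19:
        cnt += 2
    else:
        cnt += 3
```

Let's trace through this code step by step.

Initialize: cnt = 0
Initialize: values = [16, 6, 13, 28, 2, 11, 6, 21, 15]
Entering loop: for num in values:

After execution: cnt = 17
17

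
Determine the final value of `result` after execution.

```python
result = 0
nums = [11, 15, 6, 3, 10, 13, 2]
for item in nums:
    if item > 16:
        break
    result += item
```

Let's trace through this code step by step.

Initialize: result = 0
Initialize: nums = [11, 15, 6, 3, 10, 13, 2]
Entering loop: for item in nums:

After execution: result = 60
60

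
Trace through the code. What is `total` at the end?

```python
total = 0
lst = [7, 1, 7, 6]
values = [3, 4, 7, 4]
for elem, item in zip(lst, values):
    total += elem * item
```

Let's trace through this code step by step.

Initialize: total = 0
Initialize: lst = [7, 1, 7, 6]
Initialize: values = [3, 4, 7, 4]
Entering loop: for elem, item in zip(lst, values):

After execution: total = 98
98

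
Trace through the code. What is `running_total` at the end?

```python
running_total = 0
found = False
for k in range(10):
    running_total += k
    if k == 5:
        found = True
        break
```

Let's trace through this code step by step.

Initialize: running_total = 0
Initialize: found = False
Entering loop: for k in range(10):

After execution: running_total = 15
15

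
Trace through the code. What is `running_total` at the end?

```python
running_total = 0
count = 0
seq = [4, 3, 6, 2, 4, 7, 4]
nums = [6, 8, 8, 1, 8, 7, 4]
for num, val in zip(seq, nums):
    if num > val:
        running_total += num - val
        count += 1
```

Let's trace through this code step by step.

Initialize: running_total = 0
Initialize: count = 0
Initialize: seq = [4, 3, 6, 2, 4, 7, 4]
Initialize: nums = [6, 8, 8, 1, 8, 7, 4]
Entering loop: for num, val in zip(seq, nums):

After execution: running_total = 1
1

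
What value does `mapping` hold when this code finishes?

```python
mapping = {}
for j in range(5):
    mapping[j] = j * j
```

Let's trace through this code step by step.

Initialize: mapping = {}
Entering loop: for j in range(5):

After execution: mapping = {0: 0, 1: 1, 2: 4, 3: 9, 4: 16}
{0: 0, 1: 1, 2: 4, 3: 9, 4: 16}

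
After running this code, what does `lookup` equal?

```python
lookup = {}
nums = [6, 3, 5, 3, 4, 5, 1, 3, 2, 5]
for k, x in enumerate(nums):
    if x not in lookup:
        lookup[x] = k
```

Let's trace through this code step by step.

Initialize: lookup = {}
Initialize: nums = [6, 3, 5, 3, 4, 5, 1, 3, 2, 5]
Entering loop: for k, x in enumerate(nums):

After execution: lookup = {6: 0, 3: 1, 5: 2, 4: 4, 1: 6, 2: 8}
{6: 0, 3: 1, 5: 2, 4: 4, 1: 6, 2: 8}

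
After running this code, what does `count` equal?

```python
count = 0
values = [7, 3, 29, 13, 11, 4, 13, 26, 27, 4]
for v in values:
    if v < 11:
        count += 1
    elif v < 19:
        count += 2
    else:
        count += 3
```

Let's trace through this code step by step.

Initialize: count = 0
Initialize: values = [7, 3, 29, 13, 11, 4, 13, 26, 27, 4]
Entering loop: for v in values:

After execution: count = 19
19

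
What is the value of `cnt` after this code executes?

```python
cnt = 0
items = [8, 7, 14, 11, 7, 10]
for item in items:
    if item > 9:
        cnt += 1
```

Let's trace through this code step by step.

Initialize: cnt = 0
Initialize: items = [8, 7, 14, 11, 7, 10]
Entering loop: for item in items:

After execution: cnt = 3
3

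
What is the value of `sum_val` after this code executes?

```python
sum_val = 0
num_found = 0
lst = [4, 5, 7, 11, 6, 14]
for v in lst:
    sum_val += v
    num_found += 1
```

Let's trace through this code step by step.

Initialize: sum_val = 0
Initialize: num_found = 0
Initialize: lst = [4, 5, 7, 11, 6, 14]
Entering loop: for v in lst:

After execution: sum_val = 47
47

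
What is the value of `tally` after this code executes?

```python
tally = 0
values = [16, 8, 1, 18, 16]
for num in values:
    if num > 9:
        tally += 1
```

Let's trace through this code step by step.

Initialize: tally = 0
Initialize: values = [16, 8, 1, 18, 16]
Entering loop: for num in values:

After execution: tally = 3
3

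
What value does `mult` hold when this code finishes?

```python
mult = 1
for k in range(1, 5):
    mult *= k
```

Let's trace through this code step by step.

Initialize: mult = 1
Entering loop: for k in range(1, 5):

After execution: mult = 24
24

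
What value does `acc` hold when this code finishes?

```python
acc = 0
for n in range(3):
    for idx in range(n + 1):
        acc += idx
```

Let's trace through this code step by step.

Initialize: acc = 0
Entering loop: for n in range(3):

After execution: acc = 4
4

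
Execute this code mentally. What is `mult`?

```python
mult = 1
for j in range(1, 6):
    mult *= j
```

Let's trace through this code step by step.

Initialize: mult = 1
Entering loop: for j in range(1, 6):

After execution: mult = 120
120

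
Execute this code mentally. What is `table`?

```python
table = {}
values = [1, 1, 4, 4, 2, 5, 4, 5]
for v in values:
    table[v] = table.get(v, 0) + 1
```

Let's trace through this code step by step.

Initialize: table = {}
Initialize: values = [1, 1, 4, 4, 2, 5, 4, 5]
Entering loop: for v in values:

After execution: table = {1: 2, 4: 3, 2: 1, 5: 2}
{1: 2, 4: 3, 2: 1, 5: 2}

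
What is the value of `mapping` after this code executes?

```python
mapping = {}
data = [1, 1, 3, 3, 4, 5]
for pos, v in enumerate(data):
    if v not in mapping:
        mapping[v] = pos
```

Let's trace through this code step by step.

Initialize: mapping = {}
Initialize: data = [1, 1, 3, 3, 4, 5]
Entering loop: for pos, v in enumerate(data):

After execution: mapping = {1: 0, 3: 2, 4: 4, 5: 5}
{1: 0, 3: 2, 4: 4, 5: 5}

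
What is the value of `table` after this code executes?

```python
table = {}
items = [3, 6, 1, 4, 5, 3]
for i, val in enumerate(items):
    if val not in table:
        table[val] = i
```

Let's trace through this code step by step.

Initialize: table = {}
Initialize: items = [3, 6, 1, 4, 5, 3]
Entering loop: for i, val in enumerate(items):

After execution: table = {3: 0, 6: 1, 1: 2, 4: 3, 5: 4}
{3: 0, 6: 1, 1: 2, 4: 3, 5: 4}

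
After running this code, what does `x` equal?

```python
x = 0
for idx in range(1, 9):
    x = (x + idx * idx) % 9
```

Let's trace through this code step by step.

Initialize: x = 0
Entering loop: for idx in range(1, 9):

After execution: x = 6
6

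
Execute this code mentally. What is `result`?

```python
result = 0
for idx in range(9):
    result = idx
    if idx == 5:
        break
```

Let's trace through this code step by step.

Initialize: result = 0
Entering loop: for idx in range(9):

After execution: result = 5
5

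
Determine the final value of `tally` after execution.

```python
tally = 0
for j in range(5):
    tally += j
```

Let's trace through this code step by step.

Initialize: tally = 0
Entering loop: for j in range(5):

After execution: tally = 10
10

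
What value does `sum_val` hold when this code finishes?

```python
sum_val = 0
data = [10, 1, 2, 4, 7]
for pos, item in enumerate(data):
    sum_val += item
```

Let's trace through this code step by step.

Initialize: sum_val = 0
Initialize: data = [10, 1, 2, 4, 7]
Entering loop: for pos, item in enumerate(data):

After execution: sum_val = 24
24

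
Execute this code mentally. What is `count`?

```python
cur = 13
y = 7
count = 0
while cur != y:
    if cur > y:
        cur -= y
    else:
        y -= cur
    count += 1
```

Let's trace through this code step by step.

Initialize: cur = 13
Initialize: y = 7
Initialize: count = 0
Entering loop: while cur != y:

After execution: count = 7
7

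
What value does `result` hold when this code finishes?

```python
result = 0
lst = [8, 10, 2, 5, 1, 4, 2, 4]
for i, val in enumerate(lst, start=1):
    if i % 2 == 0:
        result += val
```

Let's trace through this code step by step.

Initialize: result = 0
Initialize: lst = [8, 10, 2, 5, 1, 4, 2, 4]
Entering loop: for i, val in enumerate(lst, start=1):

After execution: result = 23
23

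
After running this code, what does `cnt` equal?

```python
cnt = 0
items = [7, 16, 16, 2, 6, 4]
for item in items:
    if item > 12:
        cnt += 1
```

Let's trace through this code step by step.

Initialize: cnt = 0
Initialize: items = [7, 16, 16, 2, 6, 4]
Entering loop: for item in items:

After execution: cnt = 2
2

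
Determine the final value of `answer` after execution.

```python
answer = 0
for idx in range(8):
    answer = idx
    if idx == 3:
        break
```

Let's trace through this code step by step.

Initialize: answer = 0
Entering loop: for idx in range(8):

After execution: answer = 3
3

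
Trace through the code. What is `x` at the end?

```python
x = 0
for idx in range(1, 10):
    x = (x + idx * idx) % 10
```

Let's trace through this code step by step.

Initialize: x = 0
Entering loop: for idx in range(1, 10):

After execution: x = 5
5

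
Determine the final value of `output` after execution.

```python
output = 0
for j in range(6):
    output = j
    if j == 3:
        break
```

Let's trace through this code step by step.

Initialize: output = 0
Entering loop: for j in range(6):

After execution: output = 3
3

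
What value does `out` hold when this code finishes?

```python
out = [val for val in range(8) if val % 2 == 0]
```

Let's trace through this code step by step.

Initialize: out = [val for val in range(8) if val % 2 == 0]

After execution: out = [0, 2, 4, 6]
[0, 2, 4, 6]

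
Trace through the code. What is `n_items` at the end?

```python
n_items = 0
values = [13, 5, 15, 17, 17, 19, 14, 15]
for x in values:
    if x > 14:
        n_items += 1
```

Let's trace through this code step by step.

Initialize: n_items = 0
Initialize: values = [13, 5, 15, 17, 17, 19, 14, 15]
Entering loop: for x in values:

After execution: n_items = 5
5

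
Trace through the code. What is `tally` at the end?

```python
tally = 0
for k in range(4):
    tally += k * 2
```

Let's trace through this code step by step.

Initialize: tally = 0
Entering loop: for k in range(4):

After execution: tally = 12
12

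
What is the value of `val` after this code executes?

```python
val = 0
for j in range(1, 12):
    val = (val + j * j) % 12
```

Let's trace through this code step by step.

Initialize: val = 0
Entering loop: for j in range(1, 12):

After execution: val = 2
2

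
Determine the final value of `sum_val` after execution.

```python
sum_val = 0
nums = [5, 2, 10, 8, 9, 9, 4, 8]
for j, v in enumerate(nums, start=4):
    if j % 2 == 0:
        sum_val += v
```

Let's trace through this code step by step.

Initialize: sum_val = 0
Initialize: nums = [5, 2, 10, 8, 9, 9, 4, 8]
Entering loop: for j, v in enumerate(nums, start=4):

After execution: sum_val = 28
28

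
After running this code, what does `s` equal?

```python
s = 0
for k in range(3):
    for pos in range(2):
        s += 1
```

Let's trace through this code step by step.

Initialize: s = 0
Entering loop: for k in range(3):

After execution: s = 6
6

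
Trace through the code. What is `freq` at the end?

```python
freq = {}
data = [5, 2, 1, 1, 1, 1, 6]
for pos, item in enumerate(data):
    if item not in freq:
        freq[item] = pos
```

Let's trace through this code step by step.

Initialize: freq = {}
Initialize: data = [5, 2, 1, 1, 1, 1, 6]
Entering loop: for pos, item in enumerate(data):

After execution: freq = {5: 0, 2: 1, 1: 2, 6: 6}
{5: 0, 2: 1, 1: 2, 6: 6}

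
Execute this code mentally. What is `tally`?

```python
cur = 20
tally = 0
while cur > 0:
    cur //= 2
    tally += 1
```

Let's trace through this code step by step.

Initialize: cur = 20
Initialize: tally = 0
Entering loop: while cur > 0:

After execution: tally = 5
5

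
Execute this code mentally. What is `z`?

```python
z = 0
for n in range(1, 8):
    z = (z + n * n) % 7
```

Let's trace through this code step by step.

Initialize: z = 0
Entering loop: for n in range(1, 8):

After execution: z = 0
0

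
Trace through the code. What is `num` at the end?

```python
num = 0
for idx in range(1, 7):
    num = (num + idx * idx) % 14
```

Let's trace through this code step by step.

Initialize: num = 0
Entering loop: for idx in range(1, 7):

After execution: num = 7
7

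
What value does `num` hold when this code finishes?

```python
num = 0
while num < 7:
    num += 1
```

Let's trace through this code step by step.

Initialize: num = 0
Entering loop: while num < 7:

After execution: num = 7
7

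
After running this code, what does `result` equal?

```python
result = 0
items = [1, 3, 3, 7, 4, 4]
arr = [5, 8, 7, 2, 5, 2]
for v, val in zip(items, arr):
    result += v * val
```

Let's trace through this code step by step.

Initialize: result = 0
Initialize: items = [1, 3, 3, 7, 4, 4]
Initialize: arr = [5, 8, 7, 2, 5, 2]
Entering loop: for v, val in zip(items, arr):

After execution: result = 92
92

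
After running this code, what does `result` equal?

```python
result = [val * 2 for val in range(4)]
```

Let's trace through this code step by step.

Initialize: result = [val * 2 for val in range(4)]

After execution: result = [0, 2, 4, 6]
[0, 2, 4, 6]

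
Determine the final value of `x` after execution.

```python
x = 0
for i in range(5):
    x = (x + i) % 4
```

Let's trace through this code step by step.

Initialize: x = 0
Entering loop: for i in range(5):

After execution: x = 2
2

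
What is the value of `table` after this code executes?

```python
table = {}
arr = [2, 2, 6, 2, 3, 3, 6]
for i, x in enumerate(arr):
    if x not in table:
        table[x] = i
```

Let's trace through this code step by step.

Initialize: table = {}
Initialize: arr = [2, 2, 6, 2, 3, 3, 6]
Entering loop: for i, x in enumerate(arr):

After execution: table = {2: 0, 6: 2, 3: 4}
{2: 0, 6: 2, 3: 4}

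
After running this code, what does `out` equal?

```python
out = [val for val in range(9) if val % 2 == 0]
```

Let's trace through this code step by step.

Initialize: out = [val for val in range(9) if val % 2 == 0]

After execution: out = [0, 2, 4, 6, 8]
[0, 2, 4, 6, 8]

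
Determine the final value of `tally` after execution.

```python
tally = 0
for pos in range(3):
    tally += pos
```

Let's trace through this code step by step.

Initialize: tally = 0
Entering loop: for pos in range(3):

After execution: tally = 3
3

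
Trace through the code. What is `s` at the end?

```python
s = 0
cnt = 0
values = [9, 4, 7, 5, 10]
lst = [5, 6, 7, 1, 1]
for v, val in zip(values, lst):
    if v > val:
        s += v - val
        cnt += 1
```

Let's trace through this code step by step.

Initialize: s = 0
Initialize: cnt = 0
Initialize: values = [9, 4, 7, 5, 10]
Initialize: lst = [5, 6, 7, 1, 1]
Entering loop: for v, val in zip(values, lst):

After execution: s = 17
17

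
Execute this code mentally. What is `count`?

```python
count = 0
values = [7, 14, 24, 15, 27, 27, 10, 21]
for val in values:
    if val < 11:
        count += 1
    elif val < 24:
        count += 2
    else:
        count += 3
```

Let's trace through this code step by step.

Initialize: count = 0
Initialize: values = [7, 14, 24, 15, 27, 27, 10, 21]
Entering loop: for val in values:

After execution: count = 17
17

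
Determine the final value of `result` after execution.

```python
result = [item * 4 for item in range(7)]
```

Let's trace through this code step by step.

Initialize: result = [item * 4 for item in range(7)]

After execution: result = [0, 4, 8, 12, 16, 20, 24]
[0, 4, 8, 12, 16, 20, 24]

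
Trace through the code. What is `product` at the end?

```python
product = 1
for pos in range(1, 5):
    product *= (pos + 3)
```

Let's trace through this code step by step.

Initialize: product = 1
Entering loop: for pos in range(1, 5):

After execution: product = 840
840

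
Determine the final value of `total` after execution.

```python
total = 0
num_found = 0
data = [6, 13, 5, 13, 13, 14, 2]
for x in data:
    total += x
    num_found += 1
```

Let's trace through this code step by step.

Initialize: total = 0
Initialize: num_found = 0
Initialize: data = [6, 13, 5, 13, 13, 14, 2]
Entering loop: for x in data:

After execution: total = 66
66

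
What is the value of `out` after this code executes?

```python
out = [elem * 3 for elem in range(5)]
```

Let's trace through this code step by step.

Initialize: out = [elem * 3 for elem in range(5)]

After execution: out = [0, 3, 6, 9, 12]
[0, 3, 6, 9, 12]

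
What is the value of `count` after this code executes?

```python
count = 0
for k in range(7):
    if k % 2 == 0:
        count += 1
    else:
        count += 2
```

Let's trace through this code step by step.

Initialize: count = 0
Entering loop: for k in range(7):

After execution: count = 10
10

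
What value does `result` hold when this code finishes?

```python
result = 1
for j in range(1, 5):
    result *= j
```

Let's trace through this code step by step.

Initialize: result = 1
Entering loop: for j in range(1, 5):

After execution: result = 24
24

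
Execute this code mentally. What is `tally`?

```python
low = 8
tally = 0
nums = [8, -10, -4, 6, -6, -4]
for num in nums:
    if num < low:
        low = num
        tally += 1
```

Let's trace through this code step by step.

Initialize: low = 8
Initialize: tally = 0
Initialize: nums = [8, -10, -4, 6, -6, -4]
Entering loop: for num in nums:

After execution: tally = 1
1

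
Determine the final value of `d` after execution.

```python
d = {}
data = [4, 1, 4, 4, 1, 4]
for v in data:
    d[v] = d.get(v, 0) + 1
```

Let's trace through this code step by step.

Initialize: d = {}
Initialize: data = [4, 1, 4, 4, 1, 4]
Entering loop: for v in data:

After execution: d = {4: 4, 1: 2}
{4: 4, 1: 2}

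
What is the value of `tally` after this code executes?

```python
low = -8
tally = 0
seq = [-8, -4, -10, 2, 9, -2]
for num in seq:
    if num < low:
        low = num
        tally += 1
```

Let's trace through this code step by step.

Initialize: low = -8
Initialize: tally = 0
Initialize: seq = [-8, -4, -10, 2, 9, -2]
Entering loop: for num in seq:

After execution: tally = 1
1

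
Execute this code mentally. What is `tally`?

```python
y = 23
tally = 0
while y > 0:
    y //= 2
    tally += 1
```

Let's trace through this code step by step.

Initialize: y = 23
Initialize: tally = 0
Entering loop: while y > 0:

After execution: tally = 5
5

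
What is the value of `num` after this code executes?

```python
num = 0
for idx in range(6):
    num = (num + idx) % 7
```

Let's trace through this code step by step.

Initialize: num = 0
Entering loop: for idx in range(6):

After execution: num = 1
1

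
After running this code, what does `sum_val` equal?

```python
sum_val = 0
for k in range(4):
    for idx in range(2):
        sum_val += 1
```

Let's trace through this code step by step.

Initialize: sum_val = 0
Entering loop: for k in range(4):

After execution: sum_val = 8
8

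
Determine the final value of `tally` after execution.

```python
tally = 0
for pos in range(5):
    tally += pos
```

Let's trace through this code step by step.

Initialize: tally = 0
Entering loop: for pos in range(5):

After execution: tally = 10
10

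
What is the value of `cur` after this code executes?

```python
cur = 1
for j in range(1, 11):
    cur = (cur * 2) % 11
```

Let's trace through this code step by step.

Initialize: cur = 1
Entering loop: for j in range(1, 11):

After execution: cur = 1
1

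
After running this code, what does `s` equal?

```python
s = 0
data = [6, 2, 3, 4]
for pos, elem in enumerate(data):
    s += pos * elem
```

Let's trace through this code step by step.

Initialize: s = 0
Initialize: data = [6, 2, 3, 4]
Entering loop: for pos, elem in enumerate(data):

After execution: s = 20
20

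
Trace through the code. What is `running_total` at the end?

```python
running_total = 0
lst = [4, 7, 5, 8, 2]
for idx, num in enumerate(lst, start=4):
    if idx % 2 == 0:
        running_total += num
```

Let's trace through this code step by step.

Initialize: running_total = 0
Initialize: lst = [4, 7, 5, 8, 2]
Entering loop: for idx, num in enumerate(lst, start=4):

After execution: running_total = 11
11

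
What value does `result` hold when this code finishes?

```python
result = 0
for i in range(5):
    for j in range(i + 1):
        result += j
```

Let's trace through this code step by step.

Initialize: result = 0
Entering loop: for i in range(5):

After execution: result = 20
20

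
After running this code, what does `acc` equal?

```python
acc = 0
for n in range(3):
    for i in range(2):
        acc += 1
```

Let's trace through this code step by step.

Initialize: acc = 0
Entering loop: for n in range(3):

After execution: acc = 6
6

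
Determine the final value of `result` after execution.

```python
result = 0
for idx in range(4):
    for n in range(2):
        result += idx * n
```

Let's trace through this code step by step.

Initialize: result = 0
Entering loop: for idx in range(4):

After execution: result = 6
6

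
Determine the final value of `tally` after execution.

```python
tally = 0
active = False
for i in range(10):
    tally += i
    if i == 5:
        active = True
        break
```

Let's trace through this code step by step.

Initialize: tally = 0
Initialize: active = False
Entering loop: for i in range(10):

After execution: tally = 15
15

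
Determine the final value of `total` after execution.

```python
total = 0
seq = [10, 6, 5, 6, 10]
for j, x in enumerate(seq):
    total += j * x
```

Let's trace through this code step by step.

Initialize: total = 0
Initialize: seq = [10, 6, 5, 6, 10]
Entering loop: for j, x in enumerate(seq):

After execution: total = 74
74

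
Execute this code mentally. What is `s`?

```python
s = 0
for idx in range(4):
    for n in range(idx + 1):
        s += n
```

Let's trace through this code step by step.

Initialize: s = 0
Entering loop: for idx in range(4):

After execution: s = 10
10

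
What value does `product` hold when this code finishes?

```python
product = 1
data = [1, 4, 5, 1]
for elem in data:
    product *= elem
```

Let's trace through this code step by step.

Initialize: product = 1
Initialize: data = [1, 4, 5, 1]
Entering loop: for elem in data:

After execution: product = 20
20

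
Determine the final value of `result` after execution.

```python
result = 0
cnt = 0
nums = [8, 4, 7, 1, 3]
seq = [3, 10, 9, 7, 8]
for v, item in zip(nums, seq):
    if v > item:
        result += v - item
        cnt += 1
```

Let's trace through this code step by step.

Initialize: result = 0
Initialize: cnt = 0
Initialize: nums = [8, 4, 7, 1, 3]
Initialize: seq = [3, 10, 9, 7, 8]
Entering loop: for v, item in zip(nums, seq):

After execution: result = 5
5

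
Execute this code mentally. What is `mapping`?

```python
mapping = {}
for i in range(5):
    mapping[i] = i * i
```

Let's trace through this code step by step.

Initialize: mapping = {}
Entering loop: for i in range(5):

After execution: mapping = {0: 0, 1: 1, 2: 4, 3: 9, 4: 16}
{0: 0, 1: 1, 2: 4, 3: 9, 4: 16}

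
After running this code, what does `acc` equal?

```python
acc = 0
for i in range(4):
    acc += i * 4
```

Let's trace through this code step by step.

Initialize: acc = 0
Entering loop: for i in range(4):

After execution: acc = 24
24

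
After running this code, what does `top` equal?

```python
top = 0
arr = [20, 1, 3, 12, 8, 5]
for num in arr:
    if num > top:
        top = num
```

Let's trace through this code step by step.

Initialize: top = 0
Initialize: arr = [20, 1, 3, 12, 8, 5]
Entering loop: for num in arr:

After execution: top = 20
20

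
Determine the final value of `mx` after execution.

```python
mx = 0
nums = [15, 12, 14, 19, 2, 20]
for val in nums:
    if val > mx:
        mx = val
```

Let's trace through this code step by step.

Initialize: mx = 0
Initialize: nums = [15, 12, 14, 19, 2, 20]
Entering loop: for val in nums:

After execution: mx = 20
20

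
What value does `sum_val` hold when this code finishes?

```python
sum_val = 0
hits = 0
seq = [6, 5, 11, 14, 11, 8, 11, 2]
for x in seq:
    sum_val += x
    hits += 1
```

Let's trace through this code step by step.

Initialize: sum_val = 0
Initialize: hits = 0
Initialize: seq = [6, 5, 11, 14, 11, 8, 11, 2]
Entering loop: for x in seq:

After execution: sum_val = 68
68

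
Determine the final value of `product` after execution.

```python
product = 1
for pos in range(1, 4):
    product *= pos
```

Let's trace through this code step by step.

Initialize: product = 1
Entering loop: for pos in range(1, 4):

After execution: product = 6
6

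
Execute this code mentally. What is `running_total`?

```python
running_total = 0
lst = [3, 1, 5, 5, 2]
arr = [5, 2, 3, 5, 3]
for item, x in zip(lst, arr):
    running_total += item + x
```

Let's trace through this code step by step.

Initialize: running_total = 0
Initialize: lst = [3, 1, 5, 5, 2]
Initialize: arr = [5, 2, 3, 5, 3]
Entering loop: for item, x in zip(lst, arr):

After execution: running_total = 34
34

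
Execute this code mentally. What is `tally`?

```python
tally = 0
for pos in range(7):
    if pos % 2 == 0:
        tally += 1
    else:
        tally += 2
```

Let's trace through this code step by step.

Initialize: tally = 0
Entering loop: for pos in range(7):

After execution: tally = 10
10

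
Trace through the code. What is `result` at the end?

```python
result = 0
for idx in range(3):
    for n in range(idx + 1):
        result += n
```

Let's trace through this code step by step.

Initialize: result = 0
Entering loop: for idx in range(3):

After execution: result = 4
4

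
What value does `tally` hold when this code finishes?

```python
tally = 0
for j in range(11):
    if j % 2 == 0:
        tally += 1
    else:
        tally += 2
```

Let's trace through this code step by step.

Initialize: tally = 0
Entering loop: for j in range(11):

After execution: tally = 16
16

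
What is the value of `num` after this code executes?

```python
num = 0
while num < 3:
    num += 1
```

Let's trace through this code step by step.

Initialize: num = 0
Entering loop: while num < 3:

After execution: num = 3
3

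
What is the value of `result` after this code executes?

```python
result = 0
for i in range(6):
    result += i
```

Let's trace through this code step by step.

Initialize: result = 0
Entering loop: for i in range(6):

After execution: result = 15
15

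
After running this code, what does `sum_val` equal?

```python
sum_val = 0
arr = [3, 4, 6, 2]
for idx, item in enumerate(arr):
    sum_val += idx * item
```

Let's trace through this code step by step.

Initialize: sum_val = 0
Initialize: arr = [3, 4, 6, 2]
Entering loop: for idx, item in enumerate(arr):

After execution: sum_val = 22
22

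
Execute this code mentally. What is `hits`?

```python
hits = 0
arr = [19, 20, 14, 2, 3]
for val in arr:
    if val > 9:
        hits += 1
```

Let's trace through this code step by step.

Initialize: hits = 0
Initialize: arr = [19, 20, 14, 2, 3]
Entering loop: for val in arr:

After execution: hits = 3
3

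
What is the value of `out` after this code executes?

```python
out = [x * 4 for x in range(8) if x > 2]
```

Let's trace through this code step by step.

Initialize: out = [x * 4 for x in range(8) if x > 2]

After execution: out = [12, 16, 20, 24, 28]
[12, 16, 20, 24, 28]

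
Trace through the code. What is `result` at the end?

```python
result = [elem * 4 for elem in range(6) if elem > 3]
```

Let's trace through this code step by step.

Initialize: result = [elem * 4 for elem in range(6) if elem > 3]

After execution: result = [16, 20]
[16, 20]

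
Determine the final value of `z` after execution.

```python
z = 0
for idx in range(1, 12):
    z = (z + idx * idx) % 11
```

Let's trace through this code step by step.

Initialize: z = 0
Entering loop: for idx in range(1, 12):

After execution: z = 0
0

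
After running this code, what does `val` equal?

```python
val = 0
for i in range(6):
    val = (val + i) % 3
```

Let's trace through this code step by step.

Initialize: val = 0
Entering loop: for i in range(6):

After execution: val = 0
0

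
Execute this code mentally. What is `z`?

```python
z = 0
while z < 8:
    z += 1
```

Let's trace through this code step by step.

Initialize: z = 0
Entering loop: while z < 8:

After execution: z = 8
8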